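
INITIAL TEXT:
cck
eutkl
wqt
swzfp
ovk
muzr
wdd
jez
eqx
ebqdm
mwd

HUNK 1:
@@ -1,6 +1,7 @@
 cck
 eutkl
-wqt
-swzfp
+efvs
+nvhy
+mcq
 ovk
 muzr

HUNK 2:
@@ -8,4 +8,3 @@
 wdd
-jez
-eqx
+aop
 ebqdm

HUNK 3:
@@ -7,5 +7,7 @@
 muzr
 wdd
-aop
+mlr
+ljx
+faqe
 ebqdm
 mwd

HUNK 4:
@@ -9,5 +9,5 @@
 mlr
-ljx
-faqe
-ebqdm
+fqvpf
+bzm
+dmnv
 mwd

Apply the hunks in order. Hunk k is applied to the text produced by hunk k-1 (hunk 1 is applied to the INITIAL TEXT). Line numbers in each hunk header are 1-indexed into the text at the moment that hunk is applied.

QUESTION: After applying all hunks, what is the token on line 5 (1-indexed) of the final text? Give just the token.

Hunk 1: at line 1 remove [wqt,swzfp] add [efvs,nvhy,mcq] -> 12 lines: cck eutkl efvs nvhy mcq ovk muzr wdd jez eqx ebqdm mwd
Hunk 2: at line 8 remove [jez,eqx] add [aop] -> 11 lines: cck eutkl efvs nvhy mcq ovk muzr wdd aop ebqdm mwd
Hunk 3: at line 7 remove [aop] add [mlr,ljx,faqe] -> 13 lines: cck eutkl efvs nvhy mcq ovk muzr wdd mlr ljx faqe ebqdm mwd
Hunk 4: at line 9 remove [ljx,faqe,ebqdm] add [fqvpf,bzm,dmnv] -> 13 lines: cck eutkl efvs nvhy mcq ovk muzr wdd mlr fqvpf bzm dmnv mwd
Final line 5: mcq

Answer: mcq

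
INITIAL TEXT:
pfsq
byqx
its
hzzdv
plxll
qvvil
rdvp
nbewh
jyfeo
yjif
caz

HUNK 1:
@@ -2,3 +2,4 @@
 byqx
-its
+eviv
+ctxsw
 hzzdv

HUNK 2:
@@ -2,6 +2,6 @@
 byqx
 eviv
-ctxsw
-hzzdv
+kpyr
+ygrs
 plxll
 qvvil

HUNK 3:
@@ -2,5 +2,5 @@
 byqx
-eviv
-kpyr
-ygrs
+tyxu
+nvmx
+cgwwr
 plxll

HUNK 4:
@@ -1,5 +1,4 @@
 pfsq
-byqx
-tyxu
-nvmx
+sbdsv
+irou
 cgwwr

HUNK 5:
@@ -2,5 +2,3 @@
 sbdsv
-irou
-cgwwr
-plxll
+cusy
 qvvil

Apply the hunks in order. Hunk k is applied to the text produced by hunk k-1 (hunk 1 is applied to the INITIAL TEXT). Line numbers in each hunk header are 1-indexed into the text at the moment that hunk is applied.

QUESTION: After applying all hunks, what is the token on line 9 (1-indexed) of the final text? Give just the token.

Answer: caz

Derivation:
Hunk 1: at line 2 remove [its] add [eviv,ctxsw] -> 12 lines: pfsq byqx eviv ctxsw hzzdv plxll qvvil rdvp nbewh jyfeo yjif caz
Hunk 2: at line 2 remove [ctxsw,hzzdv] add [kpyr,ygrs] -> 12 lines: pfsq byqx eviv kpyr ygrs plxll qvvil rdvp nbewh jyfeo yjif caz
Hunk 3: at line 2 remove [eviv,kpyr,ygrs] add [tyxu,nvmx,cgwwr] -> 12 lines: pfsq byqx tyxu nvmx cgwwr plxll qvvil rdvp nbewh jyfeo yjif caz
Hunk 4: at line 1 remove [byqx,tyxu,nvmx] add [sbdsv,irou] -> 11 lines: pfsq sbdsv irou cgwwr plxll qvvil rdvp nbewh jyfeo yjif caz
Hunk 5: at line 2 remove [irou,cgwwr,plxll] add [cusy] -> 9 lines: pfsq sbdsv cusy qvvil rdvp nbewh jyfeo yjif caz
Final line 9: caz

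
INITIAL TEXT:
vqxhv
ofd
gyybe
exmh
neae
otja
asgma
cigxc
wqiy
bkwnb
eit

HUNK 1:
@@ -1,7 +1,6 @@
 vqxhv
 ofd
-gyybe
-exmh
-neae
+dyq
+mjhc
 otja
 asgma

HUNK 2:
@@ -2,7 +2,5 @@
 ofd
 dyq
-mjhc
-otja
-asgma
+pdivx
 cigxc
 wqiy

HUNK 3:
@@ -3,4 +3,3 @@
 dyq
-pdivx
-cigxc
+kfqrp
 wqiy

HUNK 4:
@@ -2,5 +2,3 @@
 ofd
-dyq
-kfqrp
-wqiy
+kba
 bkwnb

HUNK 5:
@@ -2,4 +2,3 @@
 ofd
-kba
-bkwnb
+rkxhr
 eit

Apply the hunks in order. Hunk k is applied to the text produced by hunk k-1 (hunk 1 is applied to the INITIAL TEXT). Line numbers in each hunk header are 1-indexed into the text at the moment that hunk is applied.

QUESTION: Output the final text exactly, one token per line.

Answer: vqxhv
ofd
rkxhr
eit

Derivation:
Hunk 1: at line 1 remove [gyybe,exmh,neae] add [dyq,mjhc] -> 10 lines: vqxhv ofd dyq mjhc otja asgma cigxc wqiy bkwnb eit
Hunk 2: at line 2 remove [mjhc,otja,asgma] add [pdivx] -> 8 lines: vqxhv ofd dyq pdivx cigxc wqiy bkwnb eit
Hunk 3: at line 3 remove [pdivx,cigxc] add [kfqrp] -> 7 lines: vqxhv ofd dyq kfqrp wqiy bkwnb eit
Hunk 4: at line 2 remove [dyq,kfqrp,wqiy] add [kba] -> 5 lines: vqxhv ofd kba bkwnb eit
Hunk 5: at line 2 remove [kba,bkwnb] add [rkxhr] -> 4 lines: vqxhv ofd rkxhr eit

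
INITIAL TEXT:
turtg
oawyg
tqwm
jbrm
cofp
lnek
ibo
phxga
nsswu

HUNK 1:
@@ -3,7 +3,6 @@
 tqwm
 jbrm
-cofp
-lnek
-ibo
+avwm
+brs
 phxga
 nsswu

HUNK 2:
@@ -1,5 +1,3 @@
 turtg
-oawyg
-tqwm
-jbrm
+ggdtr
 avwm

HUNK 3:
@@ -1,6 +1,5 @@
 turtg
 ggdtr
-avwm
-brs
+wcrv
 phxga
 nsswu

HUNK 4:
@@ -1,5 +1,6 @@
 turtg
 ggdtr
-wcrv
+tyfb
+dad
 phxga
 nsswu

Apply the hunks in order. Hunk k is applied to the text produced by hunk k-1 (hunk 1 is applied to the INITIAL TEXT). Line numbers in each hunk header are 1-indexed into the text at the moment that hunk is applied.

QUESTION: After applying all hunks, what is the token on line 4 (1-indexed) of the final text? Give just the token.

Hunk 1: at line 3 remove [cofp,lnek,ibo] add [avwm,brs] -> 8 lines: turtg oawyg tqwm jbrm avwm brs phxga nsswu
Hunk 2: at line 1 remove [oawyg,tqwm,jbrm] add [ggdtr] -> 6 lines: turtg ggdtr avwm brs phxga nsswu
Hunk 3: at line 1 remove [avwm,brs] add [wcrv] -> 5 lines: turtg ggdtr wcrv phxga nsswu
Hunk 4: at line 1 remove [wcrv] add [tyfb,dad] -> 6 lines: turtg ggdtr tyfb dad phxga nsswu
Final line 4: dad

Answer: dad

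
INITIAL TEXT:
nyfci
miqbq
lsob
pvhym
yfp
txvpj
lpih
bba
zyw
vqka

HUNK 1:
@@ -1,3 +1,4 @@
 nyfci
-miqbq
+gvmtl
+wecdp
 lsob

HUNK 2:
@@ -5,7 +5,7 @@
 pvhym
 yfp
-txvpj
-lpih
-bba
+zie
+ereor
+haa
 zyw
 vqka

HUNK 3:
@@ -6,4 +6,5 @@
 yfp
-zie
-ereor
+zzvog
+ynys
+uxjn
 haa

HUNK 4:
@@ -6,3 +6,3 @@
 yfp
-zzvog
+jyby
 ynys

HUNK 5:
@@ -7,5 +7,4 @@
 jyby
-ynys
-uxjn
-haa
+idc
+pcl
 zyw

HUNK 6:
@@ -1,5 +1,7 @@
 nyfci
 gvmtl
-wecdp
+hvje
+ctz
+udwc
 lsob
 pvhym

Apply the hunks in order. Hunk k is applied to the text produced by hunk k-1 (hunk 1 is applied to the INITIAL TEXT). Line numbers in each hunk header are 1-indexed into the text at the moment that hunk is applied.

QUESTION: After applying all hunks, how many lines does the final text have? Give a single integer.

Hunk 1: at line 1 remove [miqbq] add [gvmtl,wecdp] -> 11 lines: nyfci gvmtl wecdp lsob pvhym yfp txvpj lpih bba zyw vqka
Hunk 2: at line 5 remove [txvpj,lpih,bba] add [zie,ereor,haa] -> 11 lines: nyfci gvmtl wecdp lsob pvhym yfp zie ereor haa zyw vqka
Hunk 3: at line 6 remove [zie,ereor] add [zzvog,ynys,uxjn] -> 12 lines: nyfci gvmtl wecdp lsob pvhym yfp zzvog ynys uxjn haa zyw vqka
Hunk 4: at line 6 remove [zzvog] add [jyby] -> 12 lines: nyfci gvmtl wecdp lsob pvhym yfp jyby ynys uxjn haa zyw vqka
Hunk 5: at line 7 remove [ynys,uxjn,haa] add [idc,pcl] -> 11 lines: nyfci gvmtl wecdp lsob pvhym yfp jyby idc pcl zyw vqka
Hunk 6: at line 1 remove [wecdp] add [hvje,ctz,udwc] -> 13 lines: nyfci gvmtl hvje ctz udwc lsob pvhym yfp jyby idc pcl zyw vqka
Final line count: 13

Answer: 13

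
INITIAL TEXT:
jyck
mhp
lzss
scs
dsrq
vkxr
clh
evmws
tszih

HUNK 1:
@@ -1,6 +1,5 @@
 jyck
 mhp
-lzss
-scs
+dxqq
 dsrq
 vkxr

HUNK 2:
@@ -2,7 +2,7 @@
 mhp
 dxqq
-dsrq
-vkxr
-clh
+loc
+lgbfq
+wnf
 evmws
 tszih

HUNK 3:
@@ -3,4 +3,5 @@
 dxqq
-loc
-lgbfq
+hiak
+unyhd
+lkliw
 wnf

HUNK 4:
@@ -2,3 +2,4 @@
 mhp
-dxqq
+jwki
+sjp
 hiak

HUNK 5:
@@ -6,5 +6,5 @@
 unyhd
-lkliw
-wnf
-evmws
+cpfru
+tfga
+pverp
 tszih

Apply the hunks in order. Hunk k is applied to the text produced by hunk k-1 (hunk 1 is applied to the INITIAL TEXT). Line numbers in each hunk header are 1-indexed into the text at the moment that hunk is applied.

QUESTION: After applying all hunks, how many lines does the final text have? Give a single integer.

Answer: 10

Derivation:
Hunk 1: at line 1 remove [lzss,scs] add [dxqq] -> 8 lines: jyck mhp dxqq dsrq vkxr clh evmws tszih
Hunk 2: at line 2 remove [dsrq,vkxr,clh] add [loc,lgbfq,wnf] -> 8 lines: jyck mhp dxqq loc lgbfq wnf evmws tszih
Hunk 3: at line 3 remove [loc,lgbfq] add [hiak,unyhd,lkliw] -> 9 lines: jyck mhp dxqq hiak unyhd lkliw wnf evmws tszih
Hunk 4: at line 2 remove [dxqq] add [jwki,sjp] -> 10 lines: jyck mhp jwki sjp hiak unyhd lkliw wnf evmws tszih
Hunk 5: at line 6 remove [lkliw,wnf,evmws] add [cpfru,tfga,pverp] -> 10 lines: jyck mhp jwki sjp hiak unyhd cpfru tfga pverp tszih
Final line count: 10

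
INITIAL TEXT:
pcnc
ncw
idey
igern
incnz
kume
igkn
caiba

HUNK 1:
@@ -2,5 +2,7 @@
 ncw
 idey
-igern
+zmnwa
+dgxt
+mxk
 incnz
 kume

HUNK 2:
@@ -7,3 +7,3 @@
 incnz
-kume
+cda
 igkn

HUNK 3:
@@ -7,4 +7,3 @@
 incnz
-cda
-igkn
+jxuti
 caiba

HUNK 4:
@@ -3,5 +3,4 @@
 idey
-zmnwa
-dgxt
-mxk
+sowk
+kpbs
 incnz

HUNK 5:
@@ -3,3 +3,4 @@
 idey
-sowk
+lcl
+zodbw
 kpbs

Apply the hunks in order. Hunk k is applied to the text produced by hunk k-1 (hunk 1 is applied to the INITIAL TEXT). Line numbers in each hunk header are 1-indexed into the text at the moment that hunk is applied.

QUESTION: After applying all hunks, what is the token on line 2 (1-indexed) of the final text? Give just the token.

Hunk 1: at line 2 remove [igern] add [zmnwa,dgxt,mxk] -> 10 lines: pcnc ncw idey zmnwa dgxt mxk incnz kume igkn caiba
Hunk 2: at line 7 remove [kume] add [cda] -> 10 lines: pcnc ncw idey zmnwa dgxt mxk incnz cda igkn caiba
Hunk 3: at line 7 remove [cda,igkn] add [jxuti] -> 9 lines: pcnc ncw idey zmnwa dgxt mxk incnz jxuti caiba
Hunk 4: at line 3 remove [zmnwa,dgxt,mxk] add [sowk,kpbs] -> 8 lines: pcnc ncw idey sowk kpbs incnz jxuti caiba
Hunk 5: at line 3 remove [sowk] add [lcl,zodbw] -> 9 lines: pcnc ncw idey lcl zodbw kpbs incnz jxuti caiba
Final line 2: ncw

Answer: ncw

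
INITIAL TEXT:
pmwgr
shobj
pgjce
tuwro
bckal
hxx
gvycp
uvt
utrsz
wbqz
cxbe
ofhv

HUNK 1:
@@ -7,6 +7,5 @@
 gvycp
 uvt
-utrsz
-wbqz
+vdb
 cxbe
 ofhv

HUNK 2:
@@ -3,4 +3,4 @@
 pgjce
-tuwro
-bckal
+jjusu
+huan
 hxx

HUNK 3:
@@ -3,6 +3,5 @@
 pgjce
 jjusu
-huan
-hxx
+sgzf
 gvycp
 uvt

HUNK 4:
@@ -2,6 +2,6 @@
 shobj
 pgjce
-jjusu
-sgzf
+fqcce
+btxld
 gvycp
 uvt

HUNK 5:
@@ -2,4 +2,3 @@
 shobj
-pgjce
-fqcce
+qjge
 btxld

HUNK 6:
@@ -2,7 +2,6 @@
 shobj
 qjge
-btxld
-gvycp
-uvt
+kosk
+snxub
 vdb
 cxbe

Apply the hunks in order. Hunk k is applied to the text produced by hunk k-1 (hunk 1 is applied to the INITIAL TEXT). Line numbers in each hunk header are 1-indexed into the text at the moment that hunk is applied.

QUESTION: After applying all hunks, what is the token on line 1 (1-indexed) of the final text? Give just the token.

Hunk 1: at line 7 remove [utrsz,wbqz] add [vdb] -> 11 lines: pmwgr shobj pgjce tuwro bckal hxx gvycp uvt vdb cxbe ofhv
Hunk 2: at line 3 remove [tuwro,bckal] add [jjusu,huan] -> 11 lines: pmwgr shobj pgjce jjusu huan hxx gvycp uvt vdb cxbe ofhv
Hunk 3: at line 3 remove [huan,hxx] add [sgzf] -> 10 lines: pmwgr shobj pgjce jjusu sgzf gvycp uvt vdb cxbe ofhv
Hunk 4: at line 2 remove [jjusu,sgzf] add [fqcce,btxld] -> 10 lines: pmwgr shobj pgjce fqcce btxld gvycp uvt vdb cxbe ofhv
Hunk 5: at line 2 remove [pgjce,fqcce] add [qjge] -> 9 lines: pmwgr shobj qjge btxld gvycp uvt vdb cxbe ofhv
Hunk 6: at line 2 remove [btxld,gvycp,uvt] add [kosk,snxub] -> 8 lines: pmwgr shobj qjge kosk snxub vdb cxbe ofhv
Final line 1: pmwgr

Answer: pmwgr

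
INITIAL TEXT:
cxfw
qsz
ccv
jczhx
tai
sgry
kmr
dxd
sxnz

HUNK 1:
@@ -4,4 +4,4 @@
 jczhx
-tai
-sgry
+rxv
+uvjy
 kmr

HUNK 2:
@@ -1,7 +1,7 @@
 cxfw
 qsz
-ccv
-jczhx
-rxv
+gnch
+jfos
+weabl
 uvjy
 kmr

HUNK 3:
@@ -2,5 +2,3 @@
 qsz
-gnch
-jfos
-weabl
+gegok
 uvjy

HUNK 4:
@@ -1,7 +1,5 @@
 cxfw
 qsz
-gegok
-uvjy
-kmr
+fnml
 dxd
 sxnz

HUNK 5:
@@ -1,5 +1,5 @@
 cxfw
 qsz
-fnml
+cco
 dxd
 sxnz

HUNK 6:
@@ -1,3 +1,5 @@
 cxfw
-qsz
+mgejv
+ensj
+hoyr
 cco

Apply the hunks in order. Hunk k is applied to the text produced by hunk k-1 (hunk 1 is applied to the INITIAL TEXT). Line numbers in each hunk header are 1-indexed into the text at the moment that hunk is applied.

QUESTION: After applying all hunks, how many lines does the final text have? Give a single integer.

Hunk 1: at line 4 remove [tai,sgry] add [rxv,uvjy] -> 9 lines: cxfw qsz ccv jczhx rxv uvjy kmr dxd sxnz
Hunk 2: at line 1 remove [ccv,jczhx,rxv] add [gnch,jfos,weabl] -> 9 lines: cxfw qsz gnch jfos weabl uvjy kmr dxd sxnz
Hunk 3: at line 2 remove [gnch,jfos,weabl] add [gegok] -> 7 lines: cxfw qsz gegok uvjy kmr dxd sxnz
Hunk 4: at line 1 remove [gegok,uvjy,kmr] add [fnml] -> 5 lines: cxfw qsz fnml dxd sxnz
Hunk 5: at line 1 remove [fnml] add [cco] -> 5 lines: cxfw qsz cco dxd sxnz
Hunk 6: at line 1 remove [qsz] add [mgejv,ensj,hoyr] -> 7 lines: cxfw mgejv ensj hoyr cco dxd sxnz
Final line count: 7

Answer: 7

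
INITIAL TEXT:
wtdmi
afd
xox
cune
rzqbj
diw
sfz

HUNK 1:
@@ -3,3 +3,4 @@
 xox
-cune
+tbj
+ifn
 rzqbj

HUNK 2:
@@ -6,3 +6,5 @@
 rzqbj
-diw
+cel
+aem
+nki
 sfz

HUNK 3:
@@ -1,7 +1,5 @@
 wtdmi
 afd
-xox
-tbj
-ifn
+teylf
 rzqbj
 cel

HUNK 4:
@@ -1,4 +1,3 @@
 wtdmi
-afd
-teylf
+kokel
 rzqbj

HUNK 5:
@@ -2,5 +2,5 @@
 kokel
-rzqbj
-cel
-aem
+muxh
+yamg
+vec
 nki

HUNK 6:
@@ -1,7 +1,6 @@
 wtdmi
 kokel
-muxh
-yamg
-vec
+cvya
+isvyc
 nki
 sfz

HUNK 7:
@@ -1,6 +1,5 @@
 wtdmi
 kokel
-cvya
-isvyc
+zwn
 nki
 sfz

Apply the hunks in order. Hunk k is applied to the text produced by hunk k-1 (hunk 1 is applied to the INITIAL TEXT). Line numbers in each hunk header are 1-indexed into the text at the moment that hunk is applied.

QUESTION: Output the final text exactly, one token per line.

Answer: wtdmi
kokel
zwn
nki
sfz

Derivation:
Hunk 1: at line 3 remove [cune] add [tbj,ifn] -> 8 lines: wtdmi afd xox tbj ifn rzqbj diw sfz
Hunk 2: at line 6 remove [diw] add [cel,aem,nki] -> 10 lines: wtdmi afd xox tbj ifn rzqbj cel aem nki sfz
Hunk 3: at line 1 remove [xox,tbj,ifn] add [teylf] -> 8 lines: wtdmi afd teylf rzqbj cel aem nki sfz
Hunk 4: at line 1 remove [afd,teylf] add [kokel] -> 7 lines: wtdmi kokel rzqbj cel aem nki sfz
Hunk 5: at line 2 remove [rzqbj,cel,aem] add [muxh,yamg,vec] -> 7 lines: wtdmi kokel muxh yamg vec nki sfz
Hunk 6: at line 1 remove [muxh,yamg,vec] add [cvya,isvyc] -> 6 lines: wtdmi kokel cvya isvyc nki sfz
Hunk 7: at line 1 remove [cvya,isvyc] add [zwn] -> 5 lines: wtdmi kokel zwn nki sfz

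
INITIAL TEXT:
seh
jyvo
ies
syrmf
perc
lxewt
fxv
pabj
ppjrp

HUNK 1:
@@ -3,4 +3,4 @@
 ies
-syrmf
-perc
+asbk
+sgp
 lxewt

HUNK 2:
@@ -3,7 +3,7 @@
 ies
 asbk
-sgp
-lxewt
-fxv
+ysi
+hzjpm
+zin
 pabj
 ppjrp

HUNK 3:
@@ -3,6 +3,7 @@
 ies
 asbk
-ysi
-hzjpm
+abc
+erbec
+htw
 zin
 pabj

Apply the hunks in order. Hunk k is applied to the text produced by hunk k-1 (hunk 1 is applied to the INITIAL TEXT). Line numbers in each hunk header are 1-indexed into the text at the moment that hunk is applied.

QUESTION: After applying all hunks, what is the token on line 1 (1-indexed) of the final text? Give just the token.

Hunk 1: at line 3 remove [syrmf,perc] add [asbk,sgp] -> 9 lines: seh jyvo ies asbk sgp lxewt fxv pabj ppjrp
Hunk 2: at line 3 remove [sgp,lxewt,fxv] add [ysi,hzjpm,zin] -> 9 lines: seh jyvo ies asbk ysi hzjpm zin pabj ppjrp
Hunk 3: at line 3 remove [ysi,hzjpm] add [abc,erbec,htw] -> 10 lines: seh jyvo ies asbk abc erbec htw zin pabj ppjrp
Final line 1: seh

Answer: seh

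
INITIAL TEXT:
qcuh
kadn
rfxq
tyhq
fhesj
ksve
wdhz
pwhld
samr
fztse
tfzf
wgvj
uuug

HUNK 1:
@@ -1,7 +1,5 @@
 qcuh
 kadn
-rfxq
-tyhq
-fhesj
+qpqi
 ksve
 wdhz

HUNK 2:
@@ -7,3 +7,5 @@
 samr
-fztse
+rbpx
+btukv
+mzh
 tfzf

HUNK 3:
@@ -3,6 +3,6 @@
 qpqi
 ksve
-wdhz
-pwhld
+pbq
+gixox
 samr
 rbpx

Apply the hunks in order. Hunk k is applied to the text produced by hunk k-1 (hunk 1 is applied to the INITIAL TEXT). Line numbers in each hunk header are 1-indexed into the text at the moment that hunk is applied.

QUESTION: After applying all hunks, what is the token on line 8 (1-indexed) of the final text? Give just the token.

Hunk 1: at line 1 remove [rfxq,tyhq,fhesj] add [qpqi] -> 11 lines: qcuh kadn qpqi ksve wdhz pwhld samr fztse tfzf wgvj uuug
Hunk 2: at line 7 remove [fztse] add [rbpx,btukv,mzh] -> 13 lines: qcuh kadn qpqi ksve wdhz pwhld samr rbpx btukv mzh tfzf wgvj uuug
Hunk 3: at line 3 remove [wdhz,pwhld] add [pbq,gixox] -> 13 lines: qcuh kadn qpqi ksve pbq gixox samr rbpx btukv mzh tfzf wgvj uuug
Final line 8: rbpx

Answer: rbpx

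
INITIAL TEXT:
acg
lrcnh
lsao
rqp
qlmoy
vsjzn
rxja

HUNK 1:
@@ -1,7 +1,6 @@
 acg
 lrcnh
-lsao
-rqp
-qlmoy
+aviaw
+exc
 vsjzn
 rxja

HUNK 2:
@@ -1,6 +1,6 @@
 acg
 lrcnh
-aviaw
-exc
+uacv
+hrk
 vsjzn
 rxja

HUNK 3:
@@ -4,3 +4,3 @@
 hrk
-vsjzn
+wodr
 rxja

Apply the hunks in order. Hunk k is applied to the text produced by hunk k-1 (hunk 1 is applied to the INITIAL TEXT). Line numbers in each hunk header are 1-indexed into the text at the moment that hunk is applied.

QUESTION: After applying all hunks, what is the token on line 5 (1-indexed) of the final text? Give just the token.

Hunk 1: at line 1 remove [lsao,rqp,qlmoy] add [aviaw,exc] -> 6 lines: acg lrcnh aviaw exc vsjzn rxja
Hunk 2: at line 1 remove [aviaw,exc] add [uacv,hrk] -> 6 lines: acg lrcnh uacv hrk vsjzn rxja
Hunk 3: at line 4 remove [vsjzn] add [wodr] -> 6 lines: acg lrcnh uacv hrk wodr rxja
Final line 5: wodr

Answer: wodr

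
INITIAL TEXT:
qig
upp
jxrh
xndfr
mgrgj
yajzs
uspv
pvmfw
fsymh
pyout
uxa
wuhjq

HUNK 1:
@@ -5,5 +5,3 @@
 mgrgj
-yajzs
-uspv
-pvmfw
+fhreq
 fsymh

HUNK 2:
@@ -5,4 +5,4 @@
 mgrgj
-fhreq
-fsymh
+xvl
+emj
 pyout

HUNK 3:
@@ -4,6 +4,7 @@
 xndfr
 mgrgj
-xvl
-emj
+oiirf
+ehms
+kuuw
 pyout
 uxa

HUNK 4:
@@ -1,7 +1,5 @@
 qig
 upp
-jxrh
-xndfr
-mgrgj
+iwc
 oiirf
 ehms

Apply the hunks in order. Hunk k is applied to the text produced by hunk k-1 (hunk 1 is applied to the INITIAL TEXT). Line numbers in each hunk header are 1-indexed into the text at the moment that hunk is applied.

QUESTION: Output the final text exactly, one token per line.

Answer: qig
upp
iwc
oiirf
ehms
kuuw
pyout
uxa
wuhjq

Derivation:
Hunk 1: at line 5 remove [yajzs,uspv,pvmfw] add [fhreq] -> 10 lines: qig upp jxrh xndfr mgrgj fhreq fsymh pyout uxa wuhjq
Hunk 2: at line 5 remove [fhreq,fsymh] add [xvl,emj] -> 10 lines: qig upp jxrh xndfr mgrgj xvl emj pyout uxa wuhjq
Hunk 3: at line 4 remove [xvl,emj] add [oiirf,ehms,kuuw] -> 11 lines: qig upp jxrh xndfr mgrgj oiirf ehms kuuw pyout uxa wuhjq
Hunk 4: at line 1 remove [jxrh,xndfr,mgrgj] add [iwc] -> 9 lines: qig upp iwc oiirf ehms kuuw pyout uxa wuhjq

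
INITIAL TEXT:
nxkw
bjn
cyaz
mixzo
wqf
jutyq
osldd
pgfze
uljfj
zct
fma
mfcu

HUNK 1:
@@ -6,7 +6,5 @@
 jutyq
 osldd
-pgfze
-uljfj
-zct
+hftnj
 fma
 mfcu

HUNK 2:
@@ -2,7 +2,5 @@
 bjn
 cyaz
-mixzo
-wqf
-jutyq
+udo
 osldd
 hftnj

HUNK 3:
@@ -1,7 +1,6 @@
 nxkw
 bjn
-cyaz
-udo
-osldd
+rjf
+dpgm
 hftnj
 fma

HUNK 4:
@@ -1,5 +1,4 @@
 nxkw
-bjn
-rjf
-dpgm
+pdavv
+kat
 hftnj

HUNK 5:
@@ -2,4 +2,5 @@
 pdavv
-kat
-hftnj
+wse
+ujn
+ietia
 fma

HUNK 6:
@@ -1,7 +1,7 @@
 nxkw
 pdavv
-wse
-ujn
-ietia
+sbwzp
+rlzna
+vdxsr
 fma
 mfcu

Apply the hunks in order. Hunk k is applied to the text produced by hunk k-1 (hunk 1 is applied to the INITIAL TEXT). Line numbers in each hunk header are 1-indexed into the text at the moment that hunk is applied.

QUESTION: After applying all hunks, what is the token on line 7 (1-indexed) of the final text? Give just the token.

Answer: mfcu

Derivation:
Hunk 1: at line 6 remove [pgfze,uljfj,zct] add [hftnj] -> 10 lines: nxkw bjn cyaz mixzo wqf jutyq osldd hftnj fma mfcu
Hunk 2: at line 2 remove [mixzo,wqf,jutyq] add [udo] -> 8 lines: nxkw bjn cyaz udo osldd hftnj fma mfcu
Hunk 3: at line 1 remove [cyaz,udo,osldd] add [rjf,dpgm] -> 7 lines: nxkw bjn rjf dpgm hftnj fma mfcu
Hunk 4: at line 1 remove [bjn,rjf,dpgm] add [pdavv,kat] -> 6 lines: nxkw pdavv kat hftnj fma mfcu
Hunk 5: at line 2 remove [kat,hftnj] add [wse,ujn,ietia] -> 7 lines: nxkw pdavv wse ujn ietia fma mfcu
Hunk 6: at line 1 remove [wse,ujn,ietia] add [sbwzp,rlzna,vdxsr] -> 7 lines: nxkw pdavv sbwzp rlzna vdxsr fma mfcu
Final line 7: mfcu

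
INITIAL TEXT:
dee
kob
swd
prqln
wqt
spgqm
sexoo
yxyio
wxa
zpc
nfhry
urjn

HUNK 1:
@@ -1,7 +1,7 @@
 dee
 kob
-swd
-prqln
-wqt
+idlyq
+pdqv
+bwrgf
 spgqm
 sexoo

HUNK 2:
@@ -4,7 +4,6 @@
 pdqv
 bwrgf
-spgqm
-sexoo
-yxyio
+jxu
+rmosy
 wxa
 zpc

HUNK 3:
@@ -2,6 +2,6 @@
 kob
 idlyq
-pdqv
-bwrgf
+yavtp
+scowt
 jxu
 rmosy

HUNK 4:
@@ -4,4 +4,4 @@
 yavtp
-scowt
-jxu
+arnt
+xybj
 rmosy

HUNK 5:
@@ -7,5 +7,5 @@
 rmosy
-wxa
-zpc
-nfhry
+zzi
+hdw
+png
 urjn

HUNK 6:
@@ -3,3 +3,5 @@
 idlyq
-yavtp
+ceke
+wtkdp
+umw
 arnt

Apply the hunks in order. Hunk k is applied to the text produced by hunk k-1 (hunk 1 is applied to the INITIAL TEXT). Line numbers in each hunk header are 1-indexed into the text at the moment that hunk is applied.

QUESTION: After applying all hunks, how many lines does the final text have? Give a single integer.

Hunk 1: at line 1 remove [swd,prqln,wqt] add [idlyq,pdqv,bwrgf] -> 12 lines: dee kob idlyq pdqv bwrgf spgqm sexoo yxyio wxa zpc nfhry urjn
Hunk 2: at line 4 remove [spgqm,sexoo,yxyio] add [jxu,rmosy] -> 11 lines: dee kob idlyq pdqv bwrgf jxu rmosy wxa zpc nfhry urjn
Hunk 3: at line 2 remove [pdqv,bwrgf] add [yavtp,scowt] -> 11 lines: dee kob idlyq yavtp scowt jxu rmosy wxa zpc nfhry urjn
Hunk 4: at line 4 remove [scowt,jxu] add [arnt,xybj] -> 11 lines: dee kob idlyq yavtp arnt xybj rmosy wxa zpc nfhry urjn
Hunk 5: at line 7 remove [wxa,zpc,nfhry] add [zzi,hdw,png] -> 11 lines: dee kob idlyq yavtp arnt xybj rmosy zzi hdw png urjn
Hunk 6: at line 3 remove [yavtp] add [ceke,wtkdp,umw] -> 13 lines: dee kob idlyq ceke wtkdp umw arnt xybj rmosy zzi hdw png urjn
Final line count: 13

Answer: 13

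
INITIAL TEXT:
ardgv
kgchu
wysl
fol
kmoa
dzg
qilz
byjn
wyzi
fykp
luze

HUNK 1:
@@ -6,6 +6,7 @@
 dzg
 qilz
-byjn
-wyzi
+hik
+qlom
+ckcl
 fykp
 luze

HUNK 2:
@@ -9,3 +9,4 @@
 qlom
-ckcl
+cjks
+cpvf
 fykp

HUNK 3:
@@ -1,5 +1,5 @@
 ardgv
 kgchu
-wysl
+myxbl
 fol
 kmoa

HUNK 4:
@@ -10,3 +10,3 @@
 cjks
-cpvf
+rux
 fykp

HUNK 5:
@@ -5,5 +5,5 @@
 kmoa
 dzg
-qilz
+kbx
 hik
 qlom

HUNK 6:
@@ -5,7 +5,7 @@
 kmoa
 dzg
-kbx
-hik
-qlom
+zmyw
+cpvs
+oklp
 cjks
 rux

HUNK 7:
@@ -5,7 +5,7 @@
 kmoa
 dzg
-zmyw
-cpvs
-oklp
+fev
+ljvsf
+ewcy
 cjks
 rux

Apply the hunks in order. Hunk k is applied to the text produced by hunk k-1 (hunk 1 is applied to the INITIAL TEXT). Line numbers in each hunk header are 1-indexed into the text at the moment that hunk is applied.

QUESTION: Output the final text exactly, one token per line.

Answer: ardgv
kgchu
myxbl
fol
kmoa
dzg
fev
ljvsf
ewcy
cjks
rux
fykp
luze

Derivation:
Hunk 1: at line 6 remove [byjn,wyzi] add [hik,qlom,ckcl] -> 12 lines: ardgv kgchu wysl fol kmoa dzg qilz hik qlom ckcl fykp luze
Hunk 2: at line 9 remove [ckcl] add [cjks,cpvf] -> 13 lines: ardgv kgchu wysl fol kmoa dzg qilz hik qlom cjks cpvf fykp luze
Hunk 3: at line 1 remove [wysl] add [myxbl] -> 13 lines: ardgv kgchu myxbl fol kmoa dzg qilz hik qlom cjks cpvf fykp luze
Hunk 4: at line 10 remove [cpvf] add [rux] -> 13 lines: ardgv kgchu myxbl fol kmoa dzg qilz hik qlom cjks rux fykp luze
Hunk 5: at line 5 remove [qilz] add [kbx] -> 13 lines: ardgv kgchu myxbl fol kmoa dzg kbx hik qlom cjks rux fykp luze
Hunk 6: at line 5 remove [kbx,hik,qlom] add [zmyw,cpvs,oklp] -> 13 lines: ardgv kgchu myxbl fol kmoa dzg zmyw cpvs oklp cjks rux fykp luze
Hunk 7: at line 5 remove [zmyw,cpvs,oklp] add [fev,ljvsf,ewcy] -> 13 lines: ardgv kgchu myxbl fol kmoa dzg fev ljvsf ewcy cjks rux fykp luze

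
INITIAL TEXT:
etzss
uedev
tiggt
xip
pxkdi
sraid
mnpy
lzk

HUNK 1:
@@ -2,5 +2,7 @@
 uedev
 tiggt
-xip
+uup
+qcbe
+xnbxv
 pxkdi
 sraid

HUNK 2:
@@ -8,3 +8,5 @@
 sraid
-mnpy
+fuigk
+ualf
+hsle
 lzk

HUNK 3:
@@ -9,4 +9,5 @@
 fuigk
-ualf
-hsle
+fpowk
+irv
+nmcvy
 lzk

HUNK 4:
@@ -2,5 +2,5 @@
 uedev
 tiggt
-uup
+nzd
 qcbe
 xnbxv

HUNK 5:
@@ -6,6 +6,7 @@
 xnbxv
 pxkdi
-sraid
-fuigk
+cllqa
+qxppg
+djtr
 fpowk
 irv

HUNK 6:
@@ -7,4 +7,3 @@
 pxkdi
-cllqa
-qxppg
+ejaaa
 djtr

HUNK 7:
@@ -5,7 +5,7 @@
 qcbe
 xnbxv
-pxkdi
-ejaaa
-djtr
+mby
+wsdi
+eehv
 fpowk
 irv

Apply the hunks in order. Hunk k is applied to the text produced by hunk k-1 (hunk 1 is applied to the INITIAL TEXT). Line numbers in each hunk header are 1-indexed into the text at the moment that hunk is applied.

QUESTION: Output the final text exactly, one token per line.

Answer: etzss
uedev
tiggt
nzd
qcbe
xnbxv
mby
wsdi
eehv
fpowk
irv
nmcvy
lzk

Derivation:
Hunk 1: at line 2 remove [xip] add [uup,qcbe,xnbxv] -> 10 lines: etzss uedev tiggt uup qcbe xnbxv pxkdi sraid mnpy lzk
Hunk 2: at line 8 remove [mnpy] add [fuigk,ualf,hsle] -> 12 lines: etzss uedev tiggt uup qcbe xnbxv pxkdi sraid fuigk ualf hsle lzk
Hunk 3: at line 9 remove [ualf,hsle] add [fpowk,irv,nmcvy] -> 13 lines: etzss uedev tiggt uup qcbe xnbxv pxkdi sraid fuigk fpowk irv nmcvy lzk
Hunk 4: at line 2 remove [uup] add [nzd] -> 13 lines: etzss uedev tiggt nzd qcbe xnbxv pxkdi sraid fuigk fpowk irv nmcvy lzk
Hunk 5: at line 6 remove [sraid,fuigk] add [cllqa,qxppg,djtr] -> 14 lines: etzss uedev tiggt nzd qcbe xnbxv pxkdi cllqa qxppg djtr fpowk irv nmcvy lzk
Hunk 6: at line 7 remove [cllqa,qxppg] add [ejaaa] -> 13 lines: etzss uedev tiggt nzd qcbe xnbxv pxkdi ejaaa djtr fpowk irv nmcvy lzk
Hunk 7: at line 5 remove [pxkdi,ejaaa,djtr] add [mby,wsdi,eehv] -> 13 lines: etzss uedev tiggt nzd qcbe xnbxv mby wsdi eehv fpowk irv nmcvy lzk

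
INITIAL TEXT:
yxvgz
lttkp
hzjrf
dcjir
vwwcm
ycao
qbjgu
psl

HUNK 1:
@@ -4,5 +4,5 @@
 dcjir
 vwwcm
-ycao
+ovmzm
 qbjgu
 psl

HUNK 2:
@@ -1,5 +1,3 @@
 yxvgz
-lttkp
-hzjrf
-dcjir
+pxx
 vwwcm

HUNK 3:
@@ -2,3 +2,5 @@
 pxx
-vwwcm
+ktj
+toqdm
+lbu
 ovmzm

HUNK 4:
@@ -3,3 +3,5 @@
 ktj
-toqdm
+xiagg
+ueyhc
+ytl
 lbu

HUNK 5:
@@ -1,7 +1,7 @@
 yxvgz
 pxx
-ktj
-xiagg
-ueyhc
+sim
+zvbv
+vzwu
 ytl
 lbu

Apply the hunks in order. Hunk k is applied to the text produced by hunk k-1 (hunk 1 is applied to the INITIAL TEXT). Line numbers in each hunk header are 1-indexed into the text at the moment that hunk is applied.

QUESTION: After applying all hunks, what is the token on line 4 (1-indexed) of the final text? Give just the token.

Answer: zvbv

Derivation:
Hunk 1: at line 4 remove [ycao] add [ovmzm] -> 8 lines: yxvgz lttkp hzjrf dcjir vwwcm ovmzm qbjgu psl
Hunk 2: at line 1 remove [lttkp,hzjrf,dcjir] add [pxx] -> 6 lines: yxvgz pxx vwwcm ovmzm qbjgu psl
Hunk 3: at line 2 remove [vwwcm] add [ktj,toqdm,lbu] -> 8 lines: yxvgz pxx ktj toqdm lbu ovmzm qbjgu psl
Hunk 4: at line 3 remove [toqdm] add [xiagg,ueyhc,ytl] -> 10 lines: yxvgz pxx ktj xiagg ueyhc ytl lbu ovmzm qbjgu psl
Hunk 5: at line 1 remove [ktj,xiagg,ueyhc] add [sim,zvbv,vzwu] -> 10 lines: yxvgz pxx sim zvbv vzwu ytl lbu ovmzm qbjgu psl
Final line 4: zvbv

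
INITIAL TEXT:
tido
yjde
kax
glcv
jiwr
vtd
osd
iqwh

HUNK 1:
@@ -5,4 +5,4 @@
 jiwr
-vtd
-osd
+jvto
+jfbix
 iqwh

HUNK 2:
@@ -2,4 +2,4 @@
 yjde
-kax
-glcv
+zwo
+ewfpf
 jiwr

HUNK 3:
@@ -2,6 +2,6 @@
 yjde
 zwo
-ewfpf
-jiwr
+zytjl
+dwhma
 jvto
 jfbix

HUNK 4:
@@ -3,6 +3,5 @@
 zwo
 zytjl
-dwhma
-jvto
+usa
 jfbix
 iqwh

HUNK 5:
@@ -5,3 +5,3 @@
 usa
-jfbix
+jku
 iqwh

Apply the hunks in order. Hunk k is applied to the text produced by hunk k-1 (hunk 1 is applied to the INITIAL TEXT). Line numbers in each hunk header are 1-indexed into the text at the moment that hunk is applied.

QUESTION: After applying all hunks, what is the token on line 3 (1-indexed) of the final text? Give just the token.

Answer: zwo

Derivation:
Hunk 1: at line 5 remove [vtd,osd] add [jvto,jfbix] -> 8 lines: tido yjde kax glcv jiwr jvto jfbix iqwh
Hunk 2: at line 2 remove [kax,glcv] add [zwo,ewfpf] -> 8 lines: tido yjde zwo ewfpf jiwr jvto jfbix iqwh
Hunk 3: at line 2 remove [ewfpf,jiwr] add [zytjl,dwhma] -> 8 lines: tido yjde zwo zytjl dwhma jvto jfbix iqwh
Hunk 4: at line 3 remove [dwhma,jvto] add [usa] -> 7 lines: tido yjde zwo zytjl usa jfbix iqwh
Hunk 5: at line 5 remove [jfbix] add [jku] -> 7 lines: tido yjde zwo zytjl usa jku iqwh
Final line 3: zwo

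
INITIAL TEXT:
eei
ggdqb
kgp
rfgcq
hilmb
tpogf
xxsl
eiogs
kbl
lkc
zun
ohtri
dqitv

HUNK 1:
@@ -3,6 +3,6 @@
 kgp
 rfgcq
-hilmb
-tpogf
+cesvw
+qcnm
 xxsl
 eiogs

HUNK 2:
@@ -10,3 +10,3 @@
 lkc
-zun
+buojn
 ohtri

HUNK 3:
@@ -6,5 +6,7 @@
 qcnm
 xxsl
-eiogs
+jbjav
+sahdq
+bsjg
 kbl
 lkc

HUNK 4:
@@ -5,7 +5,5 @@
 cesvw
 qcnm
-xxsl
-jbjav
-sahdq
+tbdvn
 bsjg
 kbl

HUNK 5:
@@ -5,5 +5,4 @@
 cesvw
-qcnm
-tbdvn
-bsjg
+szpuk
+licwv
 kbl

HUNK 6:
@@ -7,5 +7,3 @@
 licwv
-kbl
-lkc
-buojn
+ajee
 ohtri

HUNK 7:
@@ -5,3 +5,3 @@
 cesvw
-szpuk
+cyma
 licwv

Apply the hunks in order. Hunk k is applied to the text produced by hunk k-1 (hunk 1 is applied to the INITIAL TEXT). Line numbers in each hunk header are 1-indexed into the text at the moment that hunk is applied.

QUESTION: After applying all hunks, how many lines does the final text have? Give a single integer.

Hunk 1: at line 3 remove [hilmb,tpogf] add [cesvw,qcnm] -> 13 lines: eei ggdqb kgp rfgcq cesvw qcnm xxsl eiogs kbl lkc zun ohtri dqitv
Hunk 2: at line 10 remove [zun] add [buojn] -> 13 lines: eei ggdqb kgp rfgcq cesvw qcnm xxsl eiogs kbl lkc buojn ohtri dqitv
Hunk 3: at line 6 remove [eiogs] add [jbjav,sahdq,bsjg] -> 15 lines: eei ggdqb kgp rfgcq cesvw qcnm xxsl jbjav sahdq bsjg kbl lkc buojn ohtri dqitv
Hunk 4: at line 5 remove [xxsl,jbjav,sahdq] add [tbdvn] -> 13 lines: eei ggdqb kgp rfgcq cesvw qcnm tbdvn bsjg kbl lkc buojn ohtri dqitv
Hunk 5: at line 5 remove [qcnm,tbdvn,bsjg] add [szpuk,licwv] -> 12 lines: eei ggdqb kgp rfgcq cesvw szpuk licwv kbl lkc buojn ohtri dqitv
Hunk 6: at line 7 remove [kbl,lkc,buojn] add [ajee] -> 10 lines: eei ggdqb kgp rfgcq cesvw szpuk licwv ajee ohtri dqitv
Hunk 7: at line 5 remove [szpuk] add [cyma] -> 10 lines: eei ggdqb kgp rfgcq cesvw cyma licwv ajee ohtri dqitv
Final line count: 10

Answer: 10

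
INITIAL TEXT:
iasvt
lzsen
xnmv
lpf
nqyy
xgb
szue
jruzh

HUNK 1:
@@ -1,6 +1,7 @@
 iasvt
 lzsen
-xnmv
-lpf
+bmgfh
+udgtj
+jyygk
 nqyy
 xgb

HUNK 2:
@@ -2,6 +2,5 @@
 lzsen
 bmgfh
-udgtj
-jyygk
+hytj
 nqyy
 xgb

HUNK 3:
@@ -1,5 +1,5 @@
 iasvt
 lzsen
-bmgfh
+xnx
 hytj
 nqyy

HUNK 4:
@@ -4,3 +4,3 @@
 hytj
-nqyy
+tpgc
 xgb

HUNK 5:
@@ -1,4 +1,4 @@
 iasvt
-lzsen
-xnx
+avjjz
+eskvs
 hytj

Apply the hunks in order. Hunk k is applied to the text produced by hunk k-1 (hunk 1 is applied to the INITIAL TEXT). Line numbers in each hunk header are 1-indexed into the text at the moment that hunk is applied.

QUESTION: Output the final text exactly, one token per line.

Hunk 1: at line 1 remove [xnmv,lpf] add [bmgfh,udgtj,jyygk] -> 9 lines: iasvt lzsen bmgfh udgtj jyygk nqyy xgb szue jruzh
Hunk 2: at line 2 remove [udgtj,jyygk] add [hytj] -> 8 lines: iasvt lzsen bmgfh hytj nqyy xgb szue jruzh
Hunk 3: at line 1 remove [bmgfh] add [xnx] -> 8 lines: iasvt lzsen xnx hytj nqyy xgb szue jruzh
Hunk 4: at line 4 remove [nqyy] add [tpgc] -> 8 lines: iasvt lzsen xnx hytj tpgc xgb szue jruzh
Hunk 5: at line 1 remove [lzsen,xnx] add [avjjz,eskvs] -> 8 lines: iasvt avjjz eskvs hytj tpgc xgb szue jruzh

Answer: iasvt
avjjz
eskvs
hytj
tpgc
xgb
szue
jruzh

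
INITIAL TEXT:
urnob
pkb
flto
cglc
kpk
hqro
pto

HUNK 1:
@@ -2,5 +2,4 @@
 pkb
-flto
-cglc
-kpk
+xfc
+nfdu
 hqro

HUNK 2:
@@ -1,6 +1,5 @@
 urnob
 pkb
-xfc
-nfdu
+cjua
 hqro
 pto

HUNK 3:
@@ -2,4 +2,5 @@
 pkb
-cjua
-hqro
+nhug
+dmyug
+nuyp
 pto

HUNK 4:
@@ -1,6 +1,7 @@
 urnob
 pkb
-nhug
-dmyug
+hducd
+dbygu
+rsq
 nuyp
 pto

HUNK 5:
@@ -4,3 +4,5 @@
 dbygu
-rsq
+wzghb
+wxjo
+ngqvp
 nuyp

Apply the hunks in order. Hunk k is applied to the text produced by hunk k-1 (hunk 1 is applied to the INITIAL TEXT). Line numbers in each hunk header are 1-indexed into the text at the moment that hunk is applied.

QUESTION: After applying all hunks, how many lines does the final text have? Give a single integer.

Answer: 9

Derivation:
Hunk 1: at line 2 remove [flto,cglc,kpk] add [xfc,nfdu] -> 6 lines: urnob pkb xfc nfdu hqro pto
Hunk 2: at line 1 remove [xfc,nfdu] add [cjua] -> 5 lines: urnob pkb cjua hqro pto
Hunk 3: at line 2 remove [cjua,hqro] add [nhug,dmyug,nuyp] -> 6 lines: urnob pkb nhug dmyug nuyp pto
Hunk 4: at line 1 remove [nhug,dmyug] add [hducd,dbygu,rsq] -> 7 lines: urnob pkb hducd dbygu rsq nuyp pto
Hunk 5: at line 4 remove [rsq] add [wzghb,wxjo,ngqvp] -> 9 lines: urnob pkb hducd dbygu wzghb wxjo ngqvp nuyp pto
Final line count: 9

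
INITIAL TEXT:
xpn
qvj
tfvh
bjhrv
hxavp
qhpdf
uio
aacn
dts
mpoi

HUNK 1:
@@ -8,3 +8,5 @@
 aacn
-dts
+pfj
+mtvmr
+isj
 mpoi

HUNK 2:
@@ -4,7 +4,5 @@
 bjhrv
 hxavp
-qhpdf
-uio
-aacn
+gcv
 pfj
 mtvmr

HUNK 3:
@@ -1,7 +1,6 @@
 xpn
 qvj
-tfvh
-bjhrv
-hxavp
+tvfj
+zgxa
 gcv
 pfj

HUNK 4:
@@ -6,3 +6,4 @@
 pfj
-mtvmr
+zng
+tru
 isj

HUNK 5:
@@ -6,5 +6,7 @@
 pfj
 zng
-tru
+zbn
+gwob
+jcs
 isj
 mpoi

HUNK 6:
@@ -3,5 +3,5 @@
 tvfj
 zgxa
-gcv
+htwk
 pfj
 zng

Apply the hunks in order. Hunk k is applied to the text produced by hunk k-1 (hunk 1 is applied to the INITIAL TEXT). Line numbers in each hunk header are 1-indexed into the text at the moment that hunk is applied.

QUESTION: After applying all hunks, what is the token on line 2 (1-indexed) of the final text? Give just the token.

Hunk 1: at line 8 remove [dts] add [pfj,mtvmr,isj] -> 12 lines: xpn qvj tfvh bjhrv hxavp qhpdf uio aacn pfj mtvmr isj mpoi
Hunk 2: at line 4 remove [qhpdf,uio,aacn] add [gcv] -> 10 lines: xpn qvj tfvh bjhrv hxavp gcv pfj mtvmr isj mpoi
Hunk 3: at line 1 remove [tfvh,bjhrv,hxavp] add [tvfj,zgxa] -> 9 lines: xpn qvj tvfj zgxa gcv pfj mtvmr isj mpoi
Hunk 4: at line 6 remove [mtvmr] add [zng,tru] -> 10 lines: xpn qvj tvfj zgxa gcv pfj zng tru isj mpoi
Hunk 5: at line 6 remove [tru] add [zbn,gwob,jcs] -> 12 lines: xpn qvj tvfj zgxa gcv pfj zng zbn gwob jcs isj mpoi
Hunk 6: at line 3 remove [gcv] add [htwk] -> 12 lines: xpn qvj tvfj zgxa htwk pfj zng zbn gwob jcs isj mpoi
Final line 2: qvj

Answer: qvj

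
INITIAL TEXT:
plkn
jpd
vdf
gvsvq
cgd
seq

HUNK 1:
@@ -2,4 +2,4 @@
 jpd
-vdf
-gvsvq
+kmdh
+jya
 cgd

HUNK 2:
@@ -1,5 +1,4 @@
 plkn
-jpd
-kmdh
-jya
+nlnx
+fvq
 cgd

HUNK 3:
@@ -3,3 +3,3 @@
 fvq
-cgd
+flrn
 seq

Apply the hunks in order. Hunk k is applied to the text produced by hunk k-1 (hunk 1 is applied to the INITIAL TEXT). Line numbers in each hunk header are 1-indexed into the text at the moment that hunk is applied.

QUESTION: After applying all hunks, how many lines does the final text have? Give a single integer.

Answer: 5

Derivation:
Hunk 1: at line 2 remove [vdf,gvsvq] add [kmdh,jya] -> 6 lines: plkn jpd kmdh jya cgd seq
Hunk 2: at line 1 remove [jpd,kmdh,jya] add [nlnx,fvq] -> 5 lines: plkn nlnx fvq cgd seq
Hunk 3: at line 3 remove [cgd] add [flrn] -> 5 lines: plkn nlnx fvq flrn seq
Final line count: 5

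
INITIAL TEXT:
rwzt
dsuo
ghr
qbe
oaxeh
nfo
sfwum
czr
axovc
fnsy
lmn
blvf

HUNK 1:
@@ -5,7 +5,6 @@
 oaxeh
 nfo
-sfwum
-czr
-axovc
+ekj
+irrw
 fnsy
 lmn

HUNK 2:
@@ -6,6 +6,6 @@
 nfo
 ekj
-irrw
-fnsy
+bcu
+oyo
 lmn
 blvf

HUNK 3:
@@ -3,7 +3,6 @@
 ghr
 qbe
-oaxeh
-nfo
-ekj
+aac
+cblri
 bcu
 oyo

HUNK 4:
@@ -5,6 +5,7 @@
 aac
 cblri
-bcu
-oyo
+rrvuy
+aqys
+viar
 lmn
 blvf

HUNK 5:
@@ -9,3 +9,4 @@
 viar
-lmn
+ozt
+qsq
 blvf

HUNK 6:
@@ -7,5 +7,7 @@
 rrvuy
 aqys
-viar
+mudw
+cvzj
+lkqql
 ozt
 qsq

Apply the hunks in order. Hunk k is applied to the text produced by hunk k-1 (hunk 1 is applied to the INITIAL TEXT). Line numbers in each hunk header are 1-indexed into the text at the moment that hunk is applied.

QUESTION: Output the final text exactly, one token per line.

Answer: rwzt
dsuo
ghr
qbe
aac
cblri
rrvuy
aqys
mudw
cvzj
lkqql
ozt
qsq
blvf

Derivation:
Hunk 1: at line 5 remove [sfwum,czr,axovc] add [ekj,irrw] -> 11 lines: rwzt dsuo ghr qbe oaxeh nfo ekj irrw fnsy lmn blvf
Hunk 2: at line 6 remove [irrw,fnsy] add [bcu,oyo] -> 11 lines: rwzt dsuo ghr qbe oaxeh nfo ekj bcu oyo lmn blvf
Hunk 3: at line 3 remove [oaxeh,nfo,ekj] add [aac,cblri] -> 10 lines: rwzt dsuo ghr qbe aac cblri bcu oyo lmn blvf
Hunk 4: at line 5 remove [bcu,oyo] add [rrvuy,aqys,viar] -> 11 lines: rwzt dsuo ghr qbe aac cblri rrvuy aqys viar lmn blvf
Hunk 5: at line 9 remove [lmn] add [ozt,qsq] -> 12 lines: rwzt dsuo ghr qbe aac cblri rrvuy aqys viar ozt qsq blvf
Hunk 6: at line 7 remove [viar] add [mudw,cvzj,lkqql] -> 14 lines: rwzt dsuo ghr qbe aac cblri rrvuy aqys mudw cvzj lkqql ozt qsq blvf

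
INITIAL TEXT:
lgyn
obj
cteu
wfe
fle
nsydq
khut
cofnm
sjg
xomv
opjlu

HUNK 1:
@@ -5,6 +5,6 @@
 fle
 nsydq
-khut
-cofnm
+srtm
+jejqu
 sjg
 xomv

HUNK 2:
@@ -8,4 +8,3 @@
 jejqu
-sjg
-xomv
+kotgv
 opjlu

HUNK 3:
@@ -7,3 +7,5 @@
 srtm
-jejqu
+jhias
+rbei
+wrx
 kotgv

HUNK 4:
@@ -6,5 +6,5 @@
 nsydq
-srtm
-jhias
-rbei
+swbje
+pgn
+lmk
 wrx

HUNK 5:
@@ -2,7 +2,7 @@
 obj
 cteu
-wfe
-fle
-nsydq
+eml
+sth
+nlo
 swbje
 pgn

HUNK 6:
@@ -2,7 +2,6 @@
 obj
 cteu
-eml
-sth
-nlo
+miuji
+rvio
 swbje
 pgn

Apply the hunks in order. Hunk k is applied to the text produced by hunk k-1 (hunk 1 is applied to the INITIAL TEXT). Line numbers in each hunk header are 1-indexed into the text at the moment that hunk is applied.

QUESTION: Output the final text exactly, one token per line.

Answer: lgyn
obj
cteu
miuji
rvio
swbje
pgn
lmk
wrx
kotgv
opjlu

Derivation:
Hunk 1: at line 5 remove [khut,cofnm] add [srtm,jejqu] -> 11 lines: lgyn obj cteu wfe fle nsydq srtm jejqu sjg xomv opjlu
Hunk 2: at line 8 remove [sjg,xomv] add [kotgv] -> 10 lines: lgyn obj cteu wfe fle nsydq srtm jejqu kotgv opjlu
Hunk 3: at line 7 remove [jejqu] add [jhias,rbei,wrx] -> 12 lines: lgyn obj cteu wfe fle nsydq srtm jhias rbei wrx kotgv opjlu
Hunk 4: at line 6 remove [srtm,jhias,rbei] add [swbje,pgn,lmk] -> 12 lines: lgyn obj cteu wfe fle nsydq swbje pgn lmk wrx kotgv opjlu
Hunk 5: at line 2 remove [wfe,fle,nsydq] add [eml,sth,nlo] -> 12 lines: lgyn obj cteu eml sth nlo swbje pgn lmk wrx kotgv opjlu
Hunk 6: at line 2 remove [eml,sth,nlo] add [miuji,rvio] -> 11 lines: lgyn obj cteu miuji rvio swbje pgn lmk wrx kotgv opjlu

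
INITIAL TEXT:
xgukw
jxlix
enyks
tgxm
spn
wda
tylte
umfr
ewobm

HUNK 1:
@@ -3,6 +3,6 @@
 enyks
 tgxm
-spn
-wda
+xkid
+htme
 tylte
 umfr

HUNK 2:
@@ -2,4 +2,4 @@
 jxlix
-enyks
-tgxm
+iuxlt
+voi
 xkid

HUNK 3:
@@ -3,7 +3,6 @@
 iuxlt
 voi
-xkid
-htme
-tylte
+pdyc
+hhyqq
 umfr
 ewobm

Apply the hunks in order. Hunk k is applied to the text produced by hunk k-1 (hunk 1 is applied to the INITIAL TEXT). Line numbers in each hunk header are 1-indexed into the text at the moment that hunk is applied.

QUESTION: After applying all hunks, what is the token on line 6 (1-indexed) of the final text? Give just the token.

Answer: hhyqq

Derivation:
Hunk 1: at line 3 remove [spn,wda] add [xkid,htme] -> 9 lines: xgukw jxlix enyks tgxm xkid htme tylte umfr ewobm
Hunk 2: at line 2 remove [enyks,tgxm] add [iuxlt,voi] -> 9 lines: xgukw jxlix iuxlt voi xkid htme tylte umfr ewobm
Hunk 3: at line 3 remove [xkid,htme,tylte] add [pdyc,hhyqq] -> 8 lines: xgukw jxlix iuxlt voi pdyc hhyqq umfr ewobm
Final line 6: hhyqq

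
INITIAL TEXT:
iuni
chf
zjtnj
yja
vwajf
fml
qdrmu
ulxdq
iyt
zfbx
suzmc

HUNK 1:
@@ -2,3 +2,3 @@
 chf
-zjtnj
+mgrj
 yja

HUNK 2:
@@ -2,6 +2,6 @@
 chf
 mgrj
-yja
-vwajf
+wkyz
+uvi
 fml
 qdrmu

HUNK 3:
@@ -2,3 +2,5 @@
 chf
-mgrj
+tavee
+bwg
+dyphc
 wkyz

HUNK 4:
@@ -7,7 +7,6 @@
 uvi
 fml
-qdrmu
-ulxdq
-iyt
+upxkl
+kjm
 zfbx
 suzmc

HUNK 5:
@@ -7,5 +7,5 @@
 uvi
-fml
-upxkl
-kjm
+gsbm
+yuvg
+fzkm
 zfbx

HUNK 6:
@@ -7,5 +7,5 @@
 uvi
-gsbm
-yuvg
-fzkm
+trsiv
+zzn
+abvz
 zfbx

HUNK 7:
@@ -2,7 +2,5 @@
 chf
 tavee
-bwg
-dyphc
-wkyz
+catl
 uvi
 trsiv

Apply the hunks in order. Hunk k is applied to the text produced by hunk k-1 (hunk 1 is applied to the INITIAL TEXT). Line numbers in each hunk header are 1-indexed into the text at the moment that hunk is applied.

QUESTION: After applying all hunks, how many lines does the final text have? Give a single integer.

Hunk 1: at line 2 remove [zjtnj] add [mgrj] -> 11 lines: iuni chf mgrj yja vwajf fml qdrmu ulxdq iyt zfbx suzmc
Hunk 2: at line 2 remove [yja,vwajf] add [wkyz,uvi] -> 11 lines: iuni chf mgrj wkyz uvi fml qdrmu ulxdq iyt zfbx suzmc
Hunk 3: at line 2 remove [mgrj] add [tavee,bwg,dyphc] -> 13 lines: iuni chf tavee bwg dyphc wkyz uvi fml qdrmu ulxdq iyt zfbx suzmc
Hunk 4: at line 7 remove [qdrmu,ulxdq,iyt] add [upxkl,kjm] -> 12 lines: iuni chf tavee bwg dyphc wkyz uvi fml upxkl kjm zfbx suzmc
Hunk 5: at line 7 remove [fml,upxkl,kjm] add [gsbm,yuvg,fzkm] -> 12 lines: iuni chf tavee bwg dyphc wkyz uvi gsbm yuvg fzkm zfbx suzmc
Hunk 6: at line 7 remove [gsbm,yuvg,fzkm] add [trsiv,zzn,abvz] -> 12 lines: iuni chf tavee bwg dyphc wkyz uvi trsiv zzn abvz zfbx suzmc
Hunk 7: at line 2 remove [bwg,dyphc,wkyz] add [catl] -> 10 lines: iuni chf tavee catl uvi trsiv zzn abvz zfbx suzmc
Final line count: 10

Answer: 10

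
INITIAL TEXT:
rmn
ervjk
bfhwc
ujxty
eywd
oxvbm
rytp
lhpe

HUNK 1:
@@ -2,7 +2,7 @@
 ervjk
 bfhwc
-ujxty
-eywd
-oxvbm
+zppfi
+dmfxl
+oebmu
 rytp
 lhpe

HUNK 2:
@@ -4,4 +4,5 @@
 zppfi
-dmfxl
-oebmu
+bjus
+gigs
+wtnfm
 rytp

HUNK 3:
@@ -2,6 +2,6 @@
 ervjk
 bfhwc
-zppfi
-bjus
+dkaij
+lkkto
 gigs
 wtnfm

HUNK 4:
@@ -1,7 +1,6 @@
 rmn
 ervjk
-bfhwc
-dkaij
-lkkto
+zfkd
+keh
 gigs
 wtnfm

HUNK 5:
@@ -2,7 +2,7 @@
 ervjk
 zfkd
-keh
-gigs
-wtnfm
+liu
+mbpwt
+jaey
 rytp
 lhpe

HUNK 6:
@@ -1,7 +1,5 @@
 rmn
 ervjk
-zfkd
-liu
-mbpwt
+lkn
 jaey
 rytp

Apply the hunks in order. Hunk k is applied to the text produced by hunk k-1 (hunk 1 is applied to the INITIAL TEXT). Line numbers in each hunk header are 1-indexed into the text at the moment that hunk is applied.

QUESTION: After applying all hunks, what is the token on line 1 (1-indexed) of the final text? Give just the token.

Answer: rmn

Derivation:
Hunk 1: at line 2 remove [ujxty,eywd,oxvbm] add [zppfi,dmfxl,oebmu] -> 8 lines: rmn ervjk bfhwc zppfi dmfxl oebmu rytp lhpe
Hunk 2: at line 4 remove [dmfxl,oebmu] add [bjus,gigs,wtnfm] -> 9 lines: rmn ervjk bfhwc zppfi bjus gigs wtnfm rytp lhpe
Hunk 3: at line 2 remove [zppfi,bjus] add [dkaij,lkkto] -> 9 lines: rmn ervjk bfhwc dkaij lkkto gigs wtnfm rytp lhpe
Hunk 4: at line 1 remove [bfhwc,dkaij,lkkto] add [zfkd,keh] -> 8 lines: rmn ervjk zfkd keh gigs wtnfm rytp lhpe
Hunk 5: at line 2 remove [keh,gigs,wtnfm] add [liu,mbpwt,jaey] -> 8 lines: rmn ervjk zfkd liu mbpwt jaey rytp lhpe
Hunk 6: at line 1 remove [zfkd,liu,mbpwt] add [lkn] -> 6 lines: rmn ervjk lkn jaey rytp lhpe
Final line 1: rmn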